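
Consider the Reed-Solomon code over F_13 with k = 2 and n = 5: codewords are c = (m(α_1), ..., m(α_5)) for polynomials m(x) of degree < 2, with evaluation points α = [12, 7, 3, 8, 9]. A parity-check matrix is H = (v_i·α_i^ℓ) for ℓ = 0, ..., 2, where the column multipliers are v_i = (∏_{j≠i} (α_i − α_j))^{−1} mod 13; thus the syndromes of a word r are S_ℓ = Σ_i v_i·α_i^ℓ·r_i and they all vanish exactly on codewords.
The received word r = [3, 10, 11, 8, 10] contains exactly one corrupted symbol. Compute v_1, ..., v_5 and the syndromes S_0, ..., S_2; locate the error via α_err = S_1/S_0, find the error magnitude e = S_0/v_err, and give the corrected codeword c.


S = (9, 11, 12), error at position 2, error magnitude e = 4, c = [3, 6, 11, 8, 10].

Step 1: column multipliers v_i = (∏_{j≠i}(α_i − α_j))^{−1} mod 13.
  i = 1 (α = 12): (12−7)(12−3)(12−8)(12−9) = 5·9·4·3 = 540 ≡ 7, so v_1 = 7^{−1} = 2 (mod 13).
  i = 2 (α = 7): (7−12)(7−3)(7−8)(7−9) = (−5)·4·(−1)·(−2) = −40 ≡ 12, so v_2 = 12^{−1} = 12 (mod 13).
  i = 3 (α = 3): (3−12)(3−7)(3−8)(3−9) = (−9)·(−4)·(−5)·(−6) = 1080 ≡ 1, so v_3 = 1^{−1} = 1 (mod 13).
  i = 4 (α = 8): (8−12)(8−7)(8−3)(8−9) = (−4)·1·5·(−1) = 20 ≡ 7, so v_4 = 7^{−1} = 2 (mod 13).
  i = 5 (α = 9): (9−12)(9−7)(9−3)(9−8) = (−3)·2·6·1 = −36 ≡ 3, so v_5 = 3^{−1} = 9 (mod 13).
  v = [2, 12, 1, 2, 9].
Step 2: syndromes of r = [3, 10, 11, 8, 10] (all sums mod 13).
  S_0 = Σ v_i r_i = 2·3 + 12·10 + 1·11 + 2·8 + 9·10 = 243 ≡ 9.
  S_1 = Σ v_i α_i r_i = 2·12·3 + 12·7·10 + 1·3·11 + 2·8·8 + 9·9·10 = 1883 ≡ 11.
  α_i^2 mod 13 = [1, 10, 9, 12, 3].
  S_2 = Σ v_i α_i^2 r_i = 2·1·3 + 12·10·10 + 1·9·11 + 2·12·8 + 9·3·10 = 1767 ≡ 12.
  S = (9, 11, 12) ≠ 0, so r is not a codeword (an error is present).
Step 3: locate the error. For a single error e at position i, S_ℓ = v_i·e·α_i^ℓ, so α_err = S_1/S_0.
  S_0^{−1} = 9^{−1} = 3 (mod 13), so α_err = 11·3 = 33 ≡ 7 = α_2. Error position i = 2.
  Consistency check: S_2/S_1 = 12·6 = 72 ≡ 7 = α_err ✓ (single-error assumption holds).
Step 4: error magnitude e = S_0/v_2 = S_0·∏_{j≠2}(α_2 − α_j) = 9·12 = 108 ≡ 4 (mod 13).
Step 5: correct position 2: c_2 = r_2 − e = 10 − 4 ≡ 6 (mod 13). Hence c = [3, 6, 11, 8, 10].
  Check: interpolating c through the α_i gives m(x) = 5 + 2·x (degree < 2) with m(α_i) = c_i for every i, so c is indeed a codeword.


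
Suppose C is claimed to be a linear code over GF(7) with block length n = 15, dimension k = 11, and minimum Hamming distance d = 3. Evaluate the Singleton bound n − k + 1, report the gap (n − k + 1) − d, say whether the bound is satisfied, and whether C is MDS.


Singleton RHS = n − k + 1 = 5, slack = 2, bound satisfied, not MDS.

Singleton bound: d ≤ n − k + 1.
Here n = 15, k = 11, so n − k + 1 = 5.
Given d = 3, check d ≤ 5: YES.
Slack = (n − k + 1) − d = 2.
The code is NOT MDS (slack = 2 > 0).
Description: the claimed parameters are [15, 11, 3]_7; such a code would be non-MDS.


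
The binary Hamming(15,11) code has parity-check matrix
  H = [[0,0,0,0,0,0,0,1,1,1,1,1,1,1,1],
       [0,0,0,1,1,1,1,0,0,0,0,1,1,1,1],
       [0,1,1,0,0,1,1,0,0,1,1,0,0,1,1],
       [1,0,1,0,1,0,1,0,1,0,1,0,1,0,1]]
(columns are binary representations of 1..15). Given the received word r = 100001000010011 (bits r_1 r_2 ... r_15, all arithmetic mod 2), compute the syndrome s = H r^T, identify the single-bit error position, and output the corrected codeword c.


s = (1, 1, 0, 1)^T, error position = 13, corrected codeword c = 100001000010111

Compute s = H r^T mod 2 one row at a time:
  s_1 = 0 + 0 + 0 + 1 + 0 + 0 + 1 + 1 = 3 ≡ 1 (mod 2).
  s_2 = 0 + 0 + 1 + 0 + 0 + 0 + 1 + 1 = 3 ≡ 1 (mod 2).
  s_3 = 0 + 0 + 1 + 0 + 0 + 1 + 1 + 1 = 4 ≡ 0 (mod 2).
  s_4 = 1 + 0 + 0 + 0 + 0 + 1 + 0 + 1 = 3 ≡ 1 (mod 2).
s = (1, 1, 0, 1)^T — this equals column 13 of H (binary 1101), so error is at position 13.
Correct: flip bit 13 of r = 100001000010011 to get c = 100001000010111.


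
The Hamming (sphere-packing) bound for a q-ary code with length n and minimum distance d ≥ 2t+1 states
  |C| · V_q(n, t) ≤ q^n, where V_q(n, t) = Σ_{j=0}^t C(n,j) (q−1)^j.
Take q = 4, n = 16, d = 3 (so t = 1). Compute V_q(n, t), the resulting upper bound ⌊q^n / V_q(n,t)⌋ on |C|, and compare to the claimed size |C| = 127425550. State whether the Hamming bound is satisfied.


V_q(n, t) = 49, q^n = 4294967296, Hamming bound = 87652393, |C| = 127425550 > bound (violated).

Step 1: Compute V_q(n, t) = Σ_{j=0}^1 C(n, j) (q−1)^j.
  j = 0: C(16,0)·(3)^0 = 1·1 = 1.
  j = 1: C(16,1)·(3)^1 = 16·3 = 48.
  V_q(n, t) = 1 + 48 = 49.
Step 2: q^n = 4^16 = 4294967296.
Step 3: Hamming bound ⌊q^n / V_q(n,t)⌋ = ⌊4294967296/49⌋ = 87652393.
Step 4: Compare |C| = 127425550 to 87652393: violated.
The claimed |C| lies above the Hamming bound, so no 4-ary code of length 16 with d ≥ 3 can have 127425550 codewords.


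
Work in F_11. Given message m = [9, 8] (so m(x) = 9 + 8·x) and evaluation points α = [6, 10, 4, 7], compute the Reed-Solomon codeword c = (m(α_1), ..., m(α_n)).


c = [2, 1, 8, 10]

Message polynomial: m(x) = 9 + 8·x (mod 11).
For each evaluation point α_i, compute m(α_i) mod 11:
  α_1 = 6: Horner steps 8 → 2, so m(6) = 2.
  α_2 = 10: Horner steps 8 → 1, so m(10) = 1.
  α_3 = 4: Horner steps 8 → 8, so m(4) = 8.
  α_4 = 7: Horner steps 8 → 10, so m(7) = 10.
Codeword c = [2, 1, 8, 10] ∈ F_11^4.


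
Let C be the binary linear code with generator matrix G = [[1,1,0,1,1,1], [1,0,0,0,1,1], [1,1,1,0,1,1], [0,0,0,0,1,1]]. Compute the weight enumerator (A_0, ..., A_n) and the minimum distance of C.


Weight distribution: A_0 = 1, A_1 = 1, A_2 = 4, A_3 = 4, A_4 = 3, A_5 = 3. Minimum distance d = 1.

Enumerate all 2^4 = 16 messages m ∈ F_2^4.
For each, compute codeword c = mG in F_2^6, then tally its weight.
  m = 0000 → c = 000000, weight = 0.
  m = 1000 → c = 110111, weight = 5.
  m = 0100 → c = 100011, weight = 3.
  m = 1100 → c = 010100, weight = 2.
  m = 0010 → c = 111011, weight = 5.
  m = 1010 → c = 001100, weight = 2.
  m = 0110 → c = 011000, weight = 2.
  m = 1110 → c = 101111, weight = 5.
  m = 0001 → c = 000011, weight = 2.
  m = 1001 → c = 110100, weight = 3.
  m = 0101 → c = 100000, weight = 1.
  m = 1101 → c = 010111, weight = 4.
  m = 0011 → c = 111000, weight = 3.
  m = 1011 → c = 001111, weight = 4.
  m = 0111 → c = 011011, weight = 4.
  m = 1111 → c = 101100, weight = 3.
Tally weights:
  weight 0: 1 codewords.
  weight 1: 1 codewords.
  weight 2: 4 codewords.
  weight 3: 4 codewords.
  weight 4: 3 codewords.
  weight 5: 3 codewords.
Minimum distance d = smallest w > 0 with A_w > 0 = 1.
Sanity: Σ A_w = 16 = 2^4 = 16 ✓.


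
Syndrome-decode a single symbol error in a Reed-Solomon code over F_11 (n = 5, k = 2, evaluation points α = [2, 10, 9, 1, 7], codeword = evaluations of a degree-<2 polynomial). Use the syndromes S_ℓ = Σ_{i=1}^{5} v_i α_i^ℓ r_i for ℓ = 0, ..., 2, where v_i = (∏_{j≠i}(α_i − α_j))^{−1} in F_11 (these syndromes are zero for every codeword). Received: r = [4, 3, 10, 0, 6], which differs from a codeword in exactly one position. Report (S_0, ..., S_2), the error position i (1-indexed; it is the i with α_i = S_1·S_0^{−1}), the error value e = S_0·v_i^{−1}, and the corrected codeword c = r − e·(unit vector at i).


S = (1, 7, 5), error at position 5, error magnitude e = 4, c = [4, 3, 10, 0, 2].

Step 1: column multipliers v_i = (∏_{j≠i}(α_i − α_j))^{−1} mod 11.
  i = 1 (α = 2): (2−10)(2−9)(2−1)(2−7) = (−8)·(−7)·1·(−5) = −280 ≡ 6, so v_1 = 6^{−1} = 2 (mod 11).
  i = 2 (α = 10): (10−2)(10−9)(10−1)(10−7) = 8·1·9·3 = 216 ≡ 7, so v_2 = 7^{−1} = 8 (mod 11).
  i = 3 (α = 9): (9−2)(9−10)(9−1)(9−7) = 7·(−1)·8·2 = −112 ≡ 9, so v_3 = 9^{−1} = 5 (mod 11).
  i = 4 (α = 1): (1−2)(1−10)(1−9)(1−7) = (−1)·(−9)·(−8)·(−6) = 432 ≡ 3, so v_4 = 3^{−1} = 4 (mod 11).
  i = 5 (α = 7): (7−2)(7−10)(7−9)(7−1) = 5·(−3)·(−2)·6 = 180 ≡ 4, so v_5 = 4^{−1} = 3 (mod 11).
  v = [2, 8, 5, 4, 3].
Step 2: syndromes of r = [4, 3, 10, 0, 6] (all sums mod 11).
  S_0 = Σ v_i r_i = 2·4 + 8·3 + 5·10 + 4·0 + 3·6 = 100 ≡ 1.
  S_1 = Σ v_i α_i r_i = 2·2·4 + 8·10·3 + 5·9·10 + 4·1·0 + 3·7·6 = 832 ≡ 7.
  α_i^2 mod 11 = [4, 1, 4, 1, 5].
  S_2 = Σ v_i α_i^2 r_i = 2·4·4 + 8·1·3 + 5·4·10 + 4·1·0 + 3·5·6 = 346 ≡ 5.
  S = (1, 7, 5) ≠ 0, so r is not a codeword (an error is present).
Step 3: locate the error. For a single error e at position i, S_ℓ = v_i·e·α_i^ℓ, so α_err = S_1/S_0.
  S_0^{−1} = 1^{−1} = 1 (mod 11), so α_err = 7·1 = 7 ≡ 7 = α_5. Error position i = 5.
  Consistency check: S_2/S_1 = 5·8 = 40 ≡ 7 = α_err ✓ (single-error assumption holds).
Step 4: error magnitude e = S_0/v_5 = S_0·∏_{j≠5}(α_5 − α_j) = 1·4 = 4 ≡ 4 (mod 11).
Step 5: correct position 5: c_5 = r_5 − e = 6 − 4 ≡ 2 (mod 11). Hence c = [4, 3, 10, 0, 2].
  Check: interpolating c through the α_i gives m(x) = 7 + 4·x (degree < 2) with m(α_i) = c_i for every i, so c is indeed a codeword.


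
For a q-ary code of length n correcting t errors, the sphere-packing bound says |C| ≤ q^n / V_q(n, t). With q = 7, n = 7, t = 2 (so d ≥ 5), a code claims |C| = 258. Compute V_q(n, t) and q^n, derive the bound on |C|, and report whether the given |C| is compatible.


V_q(n, t) = 799, q^n = 823543, Hamming bound = 1030, |C| = 258 ≤ bound (satisfied).

Step 1: Compute V_q(n, t) = Σ_{j=0}^2 C(n, j) (q−1)^j.
  j = 0: C(7,0)·(6)^0 = 1·1 = 1.
  j = 1: C(7,1)·(6)^1 = 7·6 = 42.
  j = 2: C(7,2)·(6)^2 = 21·36 = 756.
  V_q(n, t) = 1 + 42 + 756 = 799.
Step 2: q^n = 7^7 = 823543.
Step 3: Hamming bound ⌊q^n / V_q(n,t)⌋ = ⌊823543/799⌋ = 1030.
Step 4: Compare |C| = 258 to 1030: satisfied.
The claimed |C| lies below the Hamming bound.


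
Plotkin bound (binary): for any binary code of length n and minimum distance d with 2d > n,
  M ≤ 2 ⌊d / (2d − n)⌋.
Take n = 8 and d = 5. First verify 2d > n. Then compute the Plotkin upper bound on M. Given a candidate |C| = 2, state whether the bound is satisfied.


Plotkin bound M ≤ 4; given |C| = 2 ≤ bound (satisfied).

Check applicability: 2d = 10, n = 8.
2d − n = 2 > 0, so Plotkin applies.
Compute d/(2d−n) = 5/2 ≈ 2.5000.
⌊d/(2d−n)⌋ = 2.
Plotkin bound: M ≤ 2·2 = 4.
Given |C| = 2, check: satisfied.
This |C| is below the Plotkin bound.


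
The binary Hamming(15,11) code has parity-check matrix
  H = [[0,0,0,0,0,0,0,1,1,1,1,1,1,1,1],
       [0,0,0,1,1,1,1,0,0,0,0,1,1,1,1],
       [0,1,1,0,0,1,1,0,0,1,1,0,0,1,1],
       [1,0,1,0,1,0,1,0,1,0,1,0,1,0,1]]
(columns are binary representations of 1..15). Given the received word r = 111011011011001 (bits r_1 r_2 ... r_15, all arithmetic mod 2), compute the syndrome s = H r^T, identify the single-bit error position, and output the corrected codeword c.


s = (1, 0, 1, 0)^T, error position = 10, corrected codeword c = 111011011111001

Compute s = H r^T mod 2 one row at a time:
  s_1 = 1 + 1 + 0 + 1 + 1 + 0 + 0 + 1 = 5 ≡ 1 (mod 2).
  s_2 = 0 + 1 + 1 + 0 + 1 + 0 + 0 + 1 = 4 ≡ 0 (mod 2).
  s_3 = 1 + 1 + 1 + 0 + 0 + 1 + 0 + 1 = 5 ≡ 1 (mod 2).
  s_4 = 1 + 1 + 1 + 0 + 1 + 1 + 0 + 1 = 6 ≡ 0 (mod 2).
s = (1, 0, 1, 0)^T — this equals column 10 of H (binary 1010), so error is at position 10.
Correct: flip bit 10 of r = 111011011011001 to get c = 111011011111001.


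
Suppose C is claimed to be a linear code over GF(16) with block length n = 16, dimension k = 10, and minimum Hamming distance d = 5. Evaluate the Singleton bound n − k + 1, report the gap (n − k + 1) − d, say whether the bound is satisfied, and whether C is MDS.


Singleton RHS = n − k + 1 = 7, slack = 2, bound satisfied, not MDS.

Singleton bound: d ≤ n − k + 1.
Here n = 16, k = 10, so n − k + 1 = 7.
Given d = 5, check d ≤ 7: YES.
Slack = (n − k + 1) − d = 2.
The code is NOT MDS (slack = 2 > 0).
Description: the claimed parameters are [16, 10, 5]_16; such a code would be non-MDS.


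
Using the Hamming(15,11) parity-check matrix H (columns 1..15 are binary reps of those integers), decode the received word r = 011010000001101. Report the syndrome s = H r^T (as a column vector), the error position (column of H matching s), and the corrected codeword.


s = (1, 0, 1, 0)^T, error position = 10, corrected codeword c = 011010000101101

Compute s = H r^T mod 2 one row at a time:
  s_1 = 0 + 0 + 0 + 0 + 1 + 1 + 0 + 1 = 3 ≡ 1 (mod 2).
  s_2 = 0 + 1 + 0 + 0 + 1 + 1 + 0 + 1 = 4 ≡ 0 (mod 2).
  s_3 = 1 + 1 + 0 + 0 + 0 + 0 + 0 + 1 = 3 ≡ 1 (mod 2).
  s_4 = 0 + 1 + 1 + 0 + 0 + 0 + 1 + 1 = 4 ≡ 0 (mod 2).
s = (1, 0, 1, 0)^T — this equals column 10 of H (binary 1010), so error is at position 10.
Correct: flip bit 10 of r = 011010000001101 to get c = 011010000101101.


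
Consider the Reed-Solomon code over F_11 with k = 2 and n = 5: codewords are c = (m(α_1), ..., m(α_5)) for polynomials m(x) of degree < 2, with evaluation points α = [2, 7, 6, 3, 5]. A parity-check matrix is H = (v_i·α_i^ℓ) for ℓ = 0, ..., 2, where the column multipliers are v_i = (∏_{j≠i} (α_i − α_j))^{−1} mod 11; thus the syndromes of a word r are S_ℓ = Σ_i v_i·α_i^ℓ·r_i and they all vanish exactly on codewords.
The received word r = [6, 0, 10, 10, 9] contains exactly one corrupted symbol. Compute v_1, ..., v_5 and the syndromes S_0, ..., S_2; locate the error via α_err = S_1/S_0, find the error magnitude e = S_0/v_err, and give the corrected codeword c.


S = (4, 1, 3), error at position 4, error magnitude e = 3, c = [6, 0, 10, 7, 9].

Step 1: column multipliers v_i = (∏_{j≠i}(α_i − α_j))^{−1} mod 11.
  i = 1 (α = 2): (2−7)(2−6)(2−3)(2−5) = (−5)·(−4)·(−1)·(−3) = 60 ≡ 5, so v_1 = 5^{−1} = 9 (mod 11).
  i = 2 (α = 7): (7−2)(7−6)(7−3)(7−5) = 5·1·4·2 = 40 ≡ 7, so v_2 = 7^{−1} = 8 (mod 11).
  i = 3 (α = 6): (6−2)(6−7)(6−3)(6−5) = 4·(−1)·3·1 = −12 ≡ 10, so v_3 = 10^{−1} = 10 (mod 11).
  i = 4 (α = 3): (3−2)(3−7)(3−6)(3−5) = 1·(−4)·(−3)·(−2) = −24 ≡ 9, so v_4 = 9^{−1} = 5 (mod 11).
  i = 5 (α = 5): (5−2)(5−7)(5−6)(5−3) = 3·(−2)·(−1)·2 = 12 ≡ 1, so v_5 = 1^{−1} = 1 (mod 11).
  v = [9, 8, 10, 5, 1].
Step 2: syndromes of r = [6, 0, 10, 10, 9] (all sums mod 11).
  S_0 = Σ v_i r_i = 9·6 + 8·0 + 10·10 + 5·10 + 1·9 = 213 ≡ 4.
  S_1 = Σ v_i α_i r_i = 9·2·6 + 8·7·0 + 10·6·10 + 5·3·10 + 1·5·9 = 903 ≡ 1.
  α_i^2 mod 11 = [4, 5, 3, 9, 3].
  S_2 = Σ v_i α_i^2 r_i = 9·4·6 + 8·5·0 + 10·3·10 + 5·9·10 + 1·3·9 = 993 ≡ 3.
  S = (4, 1, 3) ≠ 0, so r is not a codeword (an error is present).
Step 3: locate the error. For a single error e at position i, S_ℓ = v_i·e·α_i^ℓ, so α_err = S_1/S_0.
  S_0^{−1} = 4^{−1} = 3 (mod 11), so α_err = 1·3 = 3 ≡ 3 = α_4. Error position i = 4.
  Consistency check: S_2/S_1 = 3·1 = 3 ≡ 3 = α_err ✓ (single-error assumption holds).
Step 4: error magnitude e = S_0/v_4 = S_0·∏_{j≠4}(α_4 − α_j) = 4·9 = 36 ≡ 3 (mod 11).
Step 5: correct position 4: c_4 = r_4 − e = 10 − 3 ≡ 7 (mod 11). Hence c = [6, 0, 10, 7, 9].
  Check: interpolating c through the α_i gives m(x) = 4 + 1·x (degree < 2) with m(α_i) = c_i for every i, so c is indeed a codeword.


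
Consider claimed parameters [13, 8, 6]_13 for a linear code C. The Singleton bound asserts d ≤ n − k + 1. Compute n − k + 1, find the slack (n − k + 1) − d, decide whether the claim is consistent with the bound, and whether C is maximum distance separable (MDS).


Singleton RHS = n − k + 1 = 6, slack = 0, bound satisfied, MDS.

Singleton bound: d ≤ n − k + 1.
Here n = 13, k = 8, so n − k + 1 = 6.
Given d = 6, check d ≤ 6: YES.
Slack = (n − k + 1) − d = 0.
The code is MDS (slack = 0).
Description: the claimed parameters are [13, 8, 6]_13; such a code would be MDS (meets Singleton bound).


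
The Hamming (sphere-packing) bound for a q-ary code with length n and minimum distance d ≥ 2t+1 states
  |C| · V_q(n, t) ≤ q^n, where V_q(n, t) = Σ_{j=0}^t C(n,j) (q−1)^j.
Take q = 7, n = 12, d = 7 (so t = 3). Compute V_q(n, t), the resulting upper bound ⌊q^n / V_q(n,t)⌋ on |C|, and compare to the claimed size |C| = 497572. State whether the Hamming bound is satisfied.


V_q(n, t) = 49969, q^n = 13841287201, Hamming bound = 276997, |C| = 497572 > bound (violated).

Step 1: Compute V_q(n, t) = Σ_{j=0}^3 C(n, j) (q−1)^j.
  j = 0: C(12,0)·(6)^0 = 1·1 = 1.
  j = 1: C(12,1)·(6)^1 = 12·6 = 72.
  j = 2: C(12,2)·(6)^2 = 66·36 = 2376.
  j = 3: C(12,3)·(6)^3 = 220·216 = 47520.
  V_q(n, t) = 1 + 72 + 2376 + 47520 = 49969.
Step 2: q^n = 7^12 = 13841287201.
Step 3: Hamming bound ⌊q^n / V_q(n,t)⌋ = ⌊13841287201/49969⌋ = 276997.
Step 4: Compare |C| = 497572 to 276997: violated.
The claimed |C| lies above the Hamming bound, so no 7-ary code of length 12 with d ≥ 7 can have 497572 codewords.


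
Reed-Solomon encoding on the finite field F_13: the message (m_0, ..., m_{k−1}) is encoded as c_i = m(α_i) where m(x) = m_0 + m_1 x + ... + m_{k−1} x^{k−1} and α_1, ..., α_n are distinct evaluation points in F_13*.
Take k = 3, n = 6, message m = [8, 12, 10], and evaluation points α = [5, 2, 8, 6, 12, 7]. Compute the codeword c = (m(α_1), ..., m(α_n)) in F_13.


c = [6, 7, 3, 11, 6, 10]

Message polynomial: m(x) = 8 + 12·x + 10·x^2 (mod 13).
For each evaluation point α_i, compute m(α_i) mod 13:
  α_1 = 5: Horner steps 10 → 10 → 6, so m(5) = 6.
  α_2 = 2: Horner steps 10 → 6 → 7, so m(2) = 7.
  α_3 = 8: Horner steps 10 → 1 → 3, so m(8) = 3.
  α_4 = 6: Horner steps 10 → 7 → 11, so m(6) = 11.
  α_5 = 12: Horner steps 10 → 2 → 6, so m(12) = 6.
  α_6 = 7: Horner steps 10 → 4 → 10, so m(7) = 10.
Codeword c = [6, 7, 3, 11, 6, 10] ∈ F_13^6.


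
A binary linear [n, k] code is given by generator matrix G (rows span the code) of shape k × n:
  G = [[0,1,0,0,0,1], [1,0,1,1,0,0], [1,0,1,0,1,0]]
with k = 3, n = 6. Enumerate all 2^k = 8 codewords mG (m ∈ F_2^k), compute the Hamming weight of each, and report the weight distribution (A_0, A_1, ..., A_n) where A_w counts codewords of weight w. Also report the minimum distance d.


Weight distribution: A_0 = 1, A_2 = 2, A_3 = 2, A_4 = 1, A_5 = 2. Minimum distance d = 2.

Enumerate all 2^3 = 8 messages m ∈ F_2^3.
For each, compute codeword c = mG in F_2^6, then tally its weight.
  m = 000 → c = 000000, weight = 0.
  m = 100 → c = 010001, weight = 2.
  m = 010 → c = 101100, weight = 3.
  m = 110 → c = 111101, weight = 5.
  m = 001 → c = 101010, weight = 3.
  m = 101 → c = 111011, weight = 5.
  m = 011 → c = 000110, weight = 2.
  m = 111 → c = 010111, weight = 4.
Tally weights:
  weight 0: 1 codewords.
  weight 2: 2 codewords.
  weight 3: 2 codewords.
  weight 4: 1 codewords.
  weight 5: 2 codewords.
Minimum distance d = smallest w > 0 with A_w > 0 = 2.
Sanity: Σ A_w = 8 = 2^3 = 8 ✓.


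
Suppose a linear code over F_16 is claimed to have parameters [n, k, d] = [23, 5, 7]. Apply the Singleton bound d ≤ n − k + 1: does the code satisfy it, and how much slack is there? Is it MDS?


Singleton RHS = n − k + 1 = 19, slack = 12, bound satisfied, not MDS.

Singleton bound: d ≤ n − k + 1.
Here n = 23, k = 5, so n − k + 1 = 19.
Given d = 7, check d ≤ 19: YES.
Slack = (n − k + 1) − d = 12.
The code is NOT MDS (slack = 12 > 0).
Description: the claimed parameters are [23, 5, 7]_16; such a code would be non-MDS.


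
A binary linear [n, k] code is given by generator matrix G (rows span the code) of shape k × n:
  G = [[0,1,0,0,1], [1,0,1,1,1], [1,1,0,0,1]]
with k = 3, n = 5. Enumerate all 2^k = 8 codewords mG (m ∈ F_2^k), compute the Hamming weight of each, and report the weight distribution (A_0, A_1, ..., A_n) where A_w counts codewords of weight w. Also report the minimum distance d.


Weight distribution: A_0 = 1, A_1 = 1, A_2 = 1, A_3 = 3, A_4 = 2. Minimum distance d = 1.

Enumerate all 2^3 = 8 messages m ∈ F_2^3.
For each, compute codeword c = mG in F_2^5, then tally its weight.
  m = 000 → c = 00000, weight = 0.
  m = 100 → c = 01001, weight = 2.
  m = 010 → c = 10111, weight = 4.
  m = 110 → c = 11110, weight = 4.
  m = 001 → c = 11001, weight = 3.
  m = 101 → c = 10000, weight = 1.
  m = 011 → c = 01110, weight = 3.
  m = 111 → c = 00111, weight = 3.
Tally weights:
  weight 0: 1 codewords.
  weight 1: 1 codewords.
  weight 2: 1 codewords.
  weight 3: 3 codewords.
  weight 4: 2 codewords.
Minimum distance d = smallest w > 0 with A_w > 0 = 1.
Sanity: Σ A_w = 8 = 2^3 = 8 ✓.


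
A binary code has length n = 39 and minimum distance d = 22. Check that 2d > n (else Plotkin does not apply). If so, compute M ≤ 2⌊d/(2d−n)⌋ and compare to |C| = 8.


Plotkin bound M ≤ 8; given |C| = 8 ≤ bound (satisfied).

Check applicability: 2d = 44, n = 39.
2d − n = 5 > 0, so Plotkin applies.
Compute d/(2d−n) = 22/5 ≈ 4.4000.
⌊d/(2d−n)⌋ = 4.
Plotkin bound: M ≤ 2·4 = 8.
Given |C| = 8, check: satisfied.
This |C| is at the Plotkin bound.


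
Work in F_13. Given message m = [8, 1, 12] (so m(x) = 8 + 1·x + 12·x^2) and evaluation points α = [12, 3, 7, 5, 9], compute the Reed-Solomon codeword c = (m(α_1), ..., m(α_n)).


c = [6, 2, 5, 1, 1]

Message polynomial: m(x) = 8 + 1·x + 12·x^2 (mod 13).
For each evaluation point α_i, compute m(α_i) mod 13:
  α_1 = 12: Horner steps 12 → 2 → 6, so m(12) = 6.
  α_2 = 3: Horner steps 12 → 11 → 2, so m(3) = 2.
  α_3 = 7: Horner steps 12 → 7 → 5, so m(7) = 5.
  α_4 = 5: Horner steps 12 → 9 → 1, so m(5) = 1.
  α_5 = 9: Horner steps 12 → 5 → 1, so m(9) = 1.
Codeword c = [6, 2, 5, 1, 1] ∈ F_13^5.


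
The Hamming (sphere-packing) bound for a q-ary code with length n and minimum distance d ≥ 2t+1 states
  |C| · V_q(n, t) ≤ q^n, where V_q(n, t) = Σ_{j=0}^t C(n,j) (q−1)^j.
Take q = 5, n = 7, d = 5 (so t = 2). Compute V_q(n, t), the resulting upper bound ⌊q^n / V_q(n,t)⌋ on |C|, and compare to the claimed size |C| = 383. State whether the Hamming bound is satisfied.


V_q(n, t) = 365, q^n = 78125, Hamming bound = 214, |C| = 383 > bound (violated).

Step 1: Compute V_q(n, t) = Σ_{j=0}^2 C(n, j) (q−1)^j.
  j = 0: C(7,0)·(4)^0 = 1·1 = 1.
  j = 1: C(7,1)·(4)^1 = 7·4 = 28.
  j = 2: C(7,2)·(4)^2 = 21·16 = 336.
  V_q(n, t) = 1 + 28 + 336 = 365.
Step 2: q^n = 5^7 = 78125.
Step 3: Hamming bound ⌊q^n / V_q(n,t)⌋ = ⌊78125/365⌋ = 214.
Step 4: Compare |C| = 383 to 214: violated.
The claimed |C| lies above the Hamming bound, so no 5-ary code of length 7 with d ≥ 5 can have 383 codewords.


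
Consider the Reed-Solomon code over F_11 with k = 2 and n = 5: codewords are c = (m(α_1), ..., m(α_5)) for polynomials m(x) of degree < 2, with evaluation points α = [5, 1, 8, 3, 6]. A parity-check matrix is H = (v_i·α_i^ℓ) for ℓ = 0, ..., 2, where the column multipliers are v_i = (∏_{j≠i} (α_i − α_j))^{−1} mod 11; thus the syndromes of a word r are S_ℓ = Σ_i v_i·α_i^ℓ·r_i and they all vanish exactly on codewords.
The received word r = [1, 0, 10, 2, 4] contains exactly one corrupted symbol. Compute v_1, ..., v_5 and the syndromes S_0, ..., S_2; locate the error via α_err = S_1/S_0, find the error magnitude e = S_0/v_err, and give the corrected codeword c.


S = (3, 9, 5), error at position 4, error magnitude e = 7, c = [1, 0, 10, 6, 4].

Step 1: column multipliers v_i = (∏_{j≠i}(α_i − α_j))^{−1} mod 11.
  i = 1 (α = 5): (5−1)(5−8)(5−3)(5−6) = 4·(−3)·2·(−1) = 24 ≡ 2, so v_1 = 2^{−1} = 6 (mod 11).
  i = 2 (α = 1): (1−5)(1−8)(1−3)(1−6) = (−4)·(−7)·(−2)·(−5) = 280 ≡ 5, so v_2 = 5^{−1} = 9 (mod 11).
  i = 3 (α = 8): (8−5)(8−1)(8−3)(8−6) = 3·7·5·2 = 210 ≡ 1, so v_3 = 1^{−1} = 1 (mod 11).
  i = 4 (α = 3): (3−5)(3−1)(3−8)(3−6) = (−2)·2·(−5)·(−3) = −60 ≡ 6, so v_4 = 6^{−1} = 2 (mod 11).
  i = 5 (α = 6): (6−5)(6−1)(6−8)(6−3) = 1·5·(−2)·3 = −30 ≡ 3, so v_5 = 3^{−1} = 4 (mod 11).
  v = [6, 9, 1, 2, 4].
Step 2: syndromes of r = [1, 0, 10, 2, 4] (all sums mod 11).
  S_0 = Σ v_i r_i = 6·1 + 9·0 + 1·10 + 2·2 + 4·4 = 36 ≡ 3.
  S_1 = Σ v_i α_i r_i = 6·5·1 + 9·1·0 + 1·8·10 + 2·3·2 + 4·6·4 = 218 ≡ 9.
  α_i^2 mod 11 = [3, 1, 9, 9, 3].
  S_2 = Σ v_i α_i^2 r_i = 6·3·1 + 9·1·0 + 1·9·10 + 2·9·2 + 4·3·4 = 192 ≡ 5.
  S = (3, 9, 5) ≠ 0, so r is not a codeword (an error is present).
Step 3: locate the error. For a single error e at position i, S_ℓ = v_i·e·α_i^ℓ, so α_err = S_1/S_0.
  S_0^{−1} = 3^{−1} = 4 (mod 11), so α_err = 9·4 = 36 ≡ 3 = α_4. Error position i = 4.
  Consistency check: S_2/S_1 = 5·5 = 25 ≡ 3 = α_err ✓ (single-error assumption holds).
Step 4: error magnitude e = S_0/v_4 = S_0·∏_{j≠4}(α_4 − α_j) = 3·6 = 18 ≡ 7 (mod 11).
Step 5: correct position 4: c_4 = r_4 − e = 2 − 7 ≡ 6 (mod 11). Hence c = [1, 0, 10, 6, 4].
  Check: interpolating c through the α_i gives m(x) = 8 + 3·x (degree < 2) with m(α_i) = c_i for every i, so c is indeed a codeword.


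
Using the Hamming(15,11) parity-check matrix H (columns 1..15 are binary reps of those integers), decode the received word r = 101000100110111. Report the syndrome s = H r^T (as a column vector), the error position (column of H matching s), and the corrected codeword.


s = (1, 0, 0, 0)^T, error position = 8, corrected codeword c = 101000110110111

Compute s = H r^T mod 2 one row at a time:
  s_1 = 0 + 0 + 1 + 1 + 0 + 1 + 1 + 1 = 5 ≡ 1 (mod 2).
  s_2 = 0 + 0 + 0 + 1 + 0 + 1 + 1 + 1 = 4 ≡ 0 (mod 2).
  s_3 = 0 + 1 + 0 + 1 + 1 + 1 + 1 + 1 = 6 ≡ 0 (mod 2).
  s_4 = 1 + 1 + 0 + 1 + 0 + 1 + 1 + 1 = 6 ≡ 0 (mod 2).
s = (1, 0, 0, 0)^T — this equals column 8 of H (binary 1000), so error is at position 8.
Correct: flip bit 8 of r = 101000100110111 to get c = 101000110110111.


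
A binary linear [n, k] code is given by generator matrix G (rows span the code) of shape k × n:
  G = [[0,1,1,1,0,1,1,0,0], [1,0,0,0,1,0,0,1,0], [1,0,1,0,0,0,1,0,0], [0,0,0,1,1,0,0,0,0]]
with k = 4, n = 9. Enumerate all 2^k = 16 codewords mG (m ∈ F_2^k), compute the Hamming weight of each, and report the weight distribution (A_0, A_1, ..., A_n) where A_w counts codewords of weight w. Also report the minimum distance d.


Weight distribution: A_0 = 1, A_2 = 1, A_3 = 4, A_4 = 4, A_5 = 4, A_6 = 1, A_8 = 1. Minimum distance d = 2.

Enumerate all 2^4 = 16 messages m ∈ F_2^4.
For each, compute codeword c = mG in F_2^9, then tally its weight.
  m = 0000 → c = 000000000, weight = 0.
  m = 1000 → c = 011101100, weight = 5.
  m = 0100 → c = 100010010, weight = 3.
  m = 1100 → c = 111111110, weight = 8.
  m = 0010 → c = 101000100, weight = 3.
  m = 1010 → c = 110101000, weight = 4.
  m = 0110 → c = 001010110, weight = 4.
  m = 1110 → c = 010111010, weight = 5.
  m = 0001 → c = 000110000, weight = 2.
  m = 1001 → c = 011011100, weight = 5.
  m = 0101 → c = 100100010, weight = 3.
  m = 1101 → c = 111001110, weight = 6.
  m = 0011 → c = 101110100, weight = 5.
  m = 1011 → c = 110011000, weight = 4.
  m = 0111 → c = 001100110, weight = 4.
  m = 1111 → c = 010001010, weight = 3.
Tally weights:
  weight 0: 1 codewords.
  weight 2: 1 codewords.
  weight 3: 4 codewords.
  weight 4: 4 codewords.
  weight 5: 4 codewords.
  weight 6: 1 codewords.
  weight 8: 1 codewords.
Minimum distance d = smallest w > 0 with A_w > 0 = 2.
Sanity: Σ A_w = 16 = 2^4 = 16 ✓.


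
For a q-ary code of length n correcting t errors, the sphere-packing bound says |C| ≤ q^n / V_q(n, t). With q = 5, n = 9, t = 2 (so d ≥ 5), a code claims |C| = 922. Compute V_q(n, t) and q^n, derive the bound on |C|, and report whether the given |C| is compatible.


V_q(n, t) = 613, q^n = 1953125, Hamming bound = 3186, |C| = 922 ≤ bound (satisfied).

Step 1: Compute V_q(n, t) = Σ_{j=0}^2 C(n, j) (q−1)^j.
  j = 0: C(9,0)·(4)^0 = 1·1 = 1.
  j = 1: C(9,1)·(4)^1 = 9·4 = 36.
  j = 2: C(9,2)·(4)^2 = 36·16 = 576.
  V_q(n, t) = 1 + 36 + 576 = 613.
Step 2: q^n = 5^9 = 1953125.
Step 3: Hamming bound ⌊q^n / V_q(n,t)⌋ = ⌊1953125/613⌋ = 3186.
Step 4: Compare |C| = 922 to 3186: satisfied.
The claimed |C| lies below the Hamming bound.


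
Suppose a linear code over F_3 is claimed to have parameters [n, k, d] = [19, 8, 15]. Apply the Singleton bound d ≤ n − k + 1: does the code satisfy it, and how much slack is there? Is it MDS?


Singleton RHS = n − k + 1 = 12, slack = -3, bound violated (no such code; not MDS).

Singleton bound: d ≤ n − k + 1.
Here n = 19, k = 8, so n − k + 1 = 12.
Given d = 15, check d ≤ 12: NO.
Slack = (n − k + 1) − d = -3.
The slack is negative: d = 15 exceeds n − k + 1 = 12 by 3, so the Singleton bound is violated and no linear [19, 8, 15]_3 code can exist. In particular it is not MDS (MDS requires d = n − k + 1 exactly).
Description: the claimed parameters are [19, 8, 15]_3; such a code would be impossible (violates the Singleton bound).


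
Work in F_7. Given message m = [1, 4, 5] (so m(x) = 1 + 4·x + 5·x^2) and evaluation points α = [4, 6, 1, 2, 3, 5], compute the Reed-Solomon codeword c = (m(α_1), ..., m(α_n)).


c = [6, 2, 3, 1, 2, 6]

Message polynomial: m(x) = 1 + 4·x + 5·x^2 (mod 7).
For each evaluation point α_i, compute m(α_i) mod 7:
  α_1 = 4: Horner steps 5 → 3 → 6, so m(4) = 6.
  α_2 = 6: Horner steps 5 → 6 → 2, so m(6) = 2.
  α_3 = 1: Horner steps 5 → 2 → 3, so m(1) = 3.
  α_4 = 2: Horner steps 5 → 0 → 1, so m(2) = 1.
  α_5 = 3: Horner steps 5 → 5 → 2, so m(3) = 2.
  α_6 = 5: Horner steps 5 → 1 → 6, so m(5) = 6.
Codeword c = [6, 2, 3, 1, 2, 6] ∈ F_7^6.


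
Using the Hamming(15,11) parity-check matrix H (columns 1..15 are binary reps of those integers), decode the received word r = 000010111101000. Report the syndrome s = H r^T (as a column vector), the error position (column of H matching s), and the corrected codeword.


s = (0, 1, 0, 1)^T, error position = 5, corrected codeword c = 000000111101000

Compute s = H r^T mod 2 one row at a time:
  s_1 = 1 + 1 + 1 + 0 + 1 + 0 + 0 + 0 = 4 ≡ 0 (mod 2).
  s_2 = 0 + 1 + 0 + 1 + 1 + 0 + 0 + 0 = 3 ≡ 1 (mod 2).
  s_3 = 0 + 0 + 0 + 1 + 1 + 0 + 0 + 0 = 2 ≡ 0 (mod 2).
  s_4 = 0 + 0 + 1 + 1 + 1 + 0 + 0 + 0 = 3 ≡ 1 (mod 2).
s = (0, 1, 0, 1)^T — this equals column 5 of H (binary 0101), so error is at position 5.
Correct: flip bit 5 of r = 000010111101000 to get c = 000000111101000.


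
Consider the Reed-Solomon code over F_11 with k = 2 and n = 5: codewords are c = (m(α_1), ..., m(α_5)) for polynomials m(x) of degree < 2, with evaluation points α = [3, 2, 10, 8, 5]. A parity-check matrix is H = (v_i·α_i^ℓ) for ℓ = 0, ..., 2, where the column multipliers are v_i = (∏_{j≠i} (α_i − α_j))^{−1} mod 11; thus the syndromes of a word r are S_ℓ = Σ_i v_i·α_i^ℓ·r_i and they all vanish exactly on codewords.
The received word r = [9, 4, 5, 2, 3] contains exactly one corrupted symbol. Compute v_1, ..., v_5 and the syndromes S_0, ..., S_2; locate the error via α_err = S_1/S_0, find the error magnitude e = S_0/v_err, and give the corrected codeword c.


S = (6, 7, 10), error at position 1, error magnitude e = 9, c = [0, 4, 5, 2, 3].

Step 1: column multipliers v_i = (∏_{j≠i}(α_i − α_j))^{−1} mod 11.
  i = 1 (α = 3): (3−2)(3−10)(3−8)(3−5) = 1·(−7)·(−5)·(−2) = −70 ≡ 7, so v_1 = 7^{−1} = 8 (mod 11).
  i = 2 (α = 2): (2−3)(2−10)(2−8)(2−5) = (−1)·(−8)·(−6)·(−3) = 144 ≡ 1, so v_2 = 1^{−1} = 1 (mod 11).
  i = 3 (α = 10): (10−3)(10−2)(10−8)(10−5) = 7·8·2·5 = 560 ≡ 10, so v_3 = 10^{−1} = 10 (mod 11).
  i = 4 (α = 8): (8−3)(8−2)(8−10)(8−5) = 5·6·(−2)·3 = −180 ≡ 7, so v_4 = 7^{−1} = 8 (mod 11).
  i = 5 (α = 5): (5−3)(5−2)(5−10)(5−8) = 2·3·(−5)·(−3) = 90 ≡ 2, so v_5 = 2^{−1} = 6 (mod 11).
  v = [8, 1, 10, 8, 6].
Step 2: syndromes of r = [9, 4, 5, 2, 3] (all sums mod 11).
  S_0 = Σ v_i r_i = 8·9 + 1·4 + 10·5 + 8·2 + 6·3 = 160 ≡ 6.
  S_1 = Σ v_i α_i r_i = 8·3·9 + 1·2·4 + 10·10·5 + 8·8·2 + 6·5·3 = 942 ≡ 7.
  α_i^2 mod 11 = [9, 4, 1, 9, 3].
  S_2 = Σ v_i α_i^2 r_i = 8·9·9 + 1·4·4 + 10·1·5 + 8·9·2 + 6·3·3 = 912 ≡ 10.
  S = (6, 7, 10) ≠ 0, so r is not a codeword (an error is present).
Step 3: locate the error. For a single error e at position i, S_ℓ = v_i·e·α_i^ℓ, so α_err = S_1/S_0.
  S_0^{−1} = 6^{−1} = 2 (mod 11), so α_err = 7·2 = 14 ≡ 3 = α_1. Error position i = 1.
  Consistency check: S_2/S_1 = 10·8 = 80 ≡ 3 = α_err ✓ (single-error assumption holds).
Step 4: error magnitude e = S_0/v_1 = S_0·∏_{j≠1}(α_1 − α_j) = 6·7 = 42 ≡ 9 (mod 11).
Step 5: correct position 1: c_1 = r_1 − e = 9 − 9 ≡ 0 (mod 11). Hence c = [0, 4, 5, 2, 3].
  Check: interpolating c through the α_i gives m(x) = 1 + 7·x (degree < 2) with m(α_i) = c_i for every i, so c is indeed a codeword.


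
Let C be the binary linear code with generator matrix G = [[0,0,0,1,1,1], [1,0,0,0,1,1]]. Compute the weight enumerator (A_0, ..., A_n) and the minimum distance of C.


Weight distribution: A_0 = 1, A_2 = 1, A_3 = 2. Minimum distance d = 2.

Enumerate all 2^2 = 4 messages m ∈ F_2^2.
For each, compute codeword c = mG in F_2^6, then tally its weight.
  m = 00 → c = 000000, weight = 0.
  m = 10 → c = 000111, weight = 3.
  m = 01 → c = 100011, weight = 3.
  m = 11 → c = 100100, weight = 2.
Tally weights:
  weight 0: 1 codewords.
  weight 2: 1 codewords.
  weight 3: 2 codewords.
Minimum distance d = smallest w > 0 with A_w > 0 = 2.
Sanity: Σ A_w = 4 = 2^2 = 4 ✓.


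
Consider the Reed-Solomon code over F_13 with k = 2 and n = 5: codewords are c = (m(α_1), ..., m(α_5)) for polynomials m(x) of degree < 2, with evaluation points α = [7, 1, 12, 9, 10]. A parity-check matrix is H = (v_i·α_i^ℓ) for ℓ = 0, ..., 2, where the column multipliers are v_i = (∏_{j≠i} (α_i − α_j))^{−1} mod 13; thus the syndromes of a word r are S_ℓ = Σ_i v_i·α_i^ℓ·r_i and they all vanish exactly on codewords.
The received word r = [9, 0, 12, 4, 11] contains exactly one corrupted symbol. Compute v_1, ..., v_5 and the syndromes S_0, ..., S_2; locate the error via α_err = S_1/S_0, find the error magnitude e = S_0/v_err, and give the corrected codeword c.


S = (3, 8, 4), error at position 1, error magnitude e = 6, c = [3, 0, 12, 4, 11].

Step 1: column multipliers v_i = (∏_{j≠i}(α_i − α_j))^{−1} mod 13.
  i = 1 (α = 7): (7−1)(7−12)(7−9)(7−10) = 6·(−5)·(−2)·(−3) = −180 ≡ 2, so v_1 = 2^{−1} = 7 (mod 13).
  i = 2 (α = 1): (1−7)(1−12)(1−9)(1−10) = (−6)·(−11)·(−8)·(−9) = 4752 ≡ 7, so v_2 = 7^{−1} = 2 (mod 13).
  i = 3 (α = 12): (12−7)(12−1)(12−9)(12−10) = 5·11·3·2 = 330 ≡ 5, so v_3 = 5^{−1} = 8 (mod 13).
  i = 4 (α = 9): (9−7)(9−1)(9−12)(9−10) = 2·8·(−3)·(−1) = 48 ≡ 9, so v_4 = 9^{−1} = 3 (mod 13).
  i = 5 (α = 10): (10−7)(10−1)(10−12)(10−9) = 3·9·(−2)·1 = −54 ≡ 11, so v_5 = 11^{−1} = 6 (mod 13).
  v = [7, 2, 8, 3, 6].
Step 2: syndromes of r = [9, 0, 12, 4, 11] (all sums mod 13).
  S_0 = Σ v_i r_i = 7·9 + 2·0 + 8·12 + 3·4 + 6·11 = 237 ≡ 3.
  S_1 = Σ v_i α_i r_i = 7·7·9 + 2·1·0 + 8·12·12 + 3·9·4 + 6·10·11 = 2361 ≡ 8.
  α_i^2 mod 13 = [10, 1, 1, 3, 9].
  S_2 = Σ v_i α_i^2 r_i = 7·10·9 + 2·1·0 + 8·1·12 + 3·3·4 + 6·9·11 = 1356 ≡ 4.
  S = (3, 8, 4) ≠ 0, so r is not a codeword (an error is present).
Step 3: locate the error. For a single error e at position i, S_ℓ = v_i·e·α_i^ℓ, so α_err = S_1/S_0.
  S_0^{−1} = 3^{−1} = 9 (mod 13), so α_err = 8·9 = 72 ≡ 7 = α_1. Error position i = 1.
  Consistency check: S_2/S_1 = 4·5 = 20 ≡ 7 = α_err ✓ (single-error assumption holds).
Step 4: error magnitude e = S_0/v_1 = S_0·∏_{j≠1}(α_1 − α_j) = 3·2 = 6 ≡ 6 (mod 13).
Step 5: correct position 1: c_1 = r_1 − e = 9 − 6 ≡ 3 (mod 13). Hence c = [3, 0, 12, 4, 11].
  Check: interpolating c through the α_i gives m(x) = 6 + 7·x (degree < 2) with m(α_i) = c_i for every i, so c is indeed a codeword.


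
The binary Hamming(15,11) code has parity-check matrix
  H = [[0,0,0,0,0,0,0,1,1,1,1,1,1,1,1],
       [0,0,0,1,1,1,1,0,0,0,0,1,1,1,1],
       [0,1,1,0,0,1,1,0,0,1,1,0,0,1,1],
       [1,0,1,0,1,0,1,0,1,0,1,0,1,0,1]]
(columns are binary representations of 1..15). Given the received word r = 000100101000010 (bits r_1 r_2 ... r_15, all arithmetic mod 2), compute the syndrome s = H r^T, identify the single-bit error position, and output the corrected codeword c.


s = (0, 1, 0, 0)^T, error position = 4, corrected codeword c = 000000101000010

Compute s = H r^T mod 2 one row at a time:
  s_1 = 0 + 1 + 0 + 0 + 0 + 0 + 1 + 0 = 2 ≡ 0 (mod 2).
  s_2 = 1 + 0 + 0 + 1 + 0 + 0 + 1 + 0 = 3 ≡ 1 (mod 2).
  s_3 = 0 + 0 + 0 + 1 + 0 + 0 + 1 + 0 = 2 ≡ 0 (mod 2).
  s_4 = 0 + 0 + 0 + 1 + 1 + 0 + 0 + 0 = 2 ≡ 0 (mod 2).
s = (0, 1, 0, 0)^T — this equals column 4 of H (binary 0100), so error is at position 4.
Correct: flip bit 4 of r = 000100101000010 to get c = 000000101000010.


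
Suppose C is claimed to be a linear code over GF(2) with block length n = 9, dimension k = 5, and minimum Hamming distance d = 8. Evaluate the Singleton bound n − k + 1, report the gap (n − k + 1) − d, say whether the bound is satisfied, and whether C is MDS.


Singleton RHS = n − k + 1 = 5, slack = -3, bound violated (no such code; not MDS).

Singleton bound: d ≤ n − k + 1.
Here n = 9, k = 5, so n − k + 1 = 5.
Given d = 8, check d ≤ 5: NO.
Slack = (n − k + 1) − d = -3.
The slack is negative: d = 8 exceeds n − k + 1 = 5 by 3, so the Singleton bound is violated and no linear [9, 5, 8]_2 code can exist. In particular it is not MDS (MDS requires d = n − k + 1 exactly).
Description: the claimed parameters are [9, 5, 8]_2; such a code would be impossible (violates the Singleton bound).


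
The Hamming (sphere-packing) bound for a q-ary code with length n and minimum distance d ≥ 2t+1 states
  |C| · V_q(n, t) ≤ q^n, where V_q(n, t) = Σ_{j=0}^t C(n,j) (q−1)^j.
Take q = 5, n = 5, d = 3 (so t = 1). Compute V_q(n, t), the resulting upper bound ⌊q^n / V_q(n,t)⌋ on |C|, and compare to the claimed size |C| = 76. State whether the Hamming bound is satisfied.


V_q(n, t) = 21, q^n = 3125, Hamming bound = 148, |C| = 76 ≤ bound (satisfied).

Step 1: Compute V_q(n, t) = Σ_{j=0}^1 C(n, j) (q−1)^j.
  j = 0: C(5,0)·(4)^0 = 1·1 = 1.
  j = 1: C(5,1)·(4)^1 = 5·4 = 20.
  V_q(n, t) = 1 + 20 = 21.
Step 2: q^n = 5^5 = 3125.
Step 3: Hamming bound ⌊q^n / V_q(n,t)⌋ = ⌊3125/21⌋ = 148.
Step 4: Compare |C| = 76 to 148: satisfied.
The claimed |C| lies below the Hamming bound.


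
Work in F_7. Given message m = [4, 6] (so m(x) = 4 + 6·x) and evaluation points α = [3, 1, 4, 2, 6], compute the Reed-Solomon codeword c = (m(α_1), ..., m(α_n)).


c = [1, 3, 0, 2, 5]

Message polynomial: m(x) = 4 + 6·x (mod 7).
For each evaluation point α_i, compute m(α_i) mod 7:
  α_1 = 3: Horner steps 6 → 1, so m(3) = 1.
  α_2 = 1: Horner steps 6 → 3, so m(1) = 3.
  α_3 = 4: Horner steps 6 → 0, so m(4) = 0.
  α_4 = 2: Horner steps 6 → 2, so m(2) = 2.
  α_5 = 6: Horner steps 6 → 5, so m(6) = 5.
Codeword c = [1, 3, 0, 2, 5] ∈ F_7^5.


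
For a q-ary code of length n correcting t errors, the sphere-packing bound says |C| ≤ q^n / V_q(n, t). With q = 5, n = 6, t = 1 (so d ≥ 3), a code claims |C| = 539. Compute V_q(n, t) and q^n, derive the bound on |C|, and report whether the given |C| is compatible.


V_q(n, t) = 25, q^n = 15625, Hamming bound = 625, |C| = 539 ≤ bound (satisfied).

Step 1: Compute V_q(n, t) = Σ_{j=0}^1 C(n, j) (q−1)^j.
  j = 0: C(6,0)·(4)^0 = 1·1 = 1.
  j = 1: C(6,1)·(4)^1 = 6·4 = 24.
  V_q(n, t) = 1 + 24 = 25.
Step 2: q^n = 5^6 = 15625.
Step 3: Hamming bound ⌊q^n / V_q(n,t)⌋ = ⌊15625/25⌋ = 625.
Step 4: Compare |C| = 539 to 625: satisfied.
The claimed |C| lies below the Hamming bound.


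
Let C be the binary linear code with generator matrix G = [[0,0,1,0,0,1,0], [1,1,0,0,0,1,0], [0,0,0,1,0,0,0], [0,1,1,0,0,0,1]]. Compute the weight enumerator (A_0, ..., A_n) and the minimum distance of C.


Weight distribution: A_0 = 1, A_1 = 1, A_2 = 2, A_3 = 6, A_4 = 5, A_5 = 1. Minimum distance d = 1.

Enumerate all 2^4 = 16 messages m ∈ F_2^4.
For each, compute codeword c = mG in F_2^7, then tally its weight.
  m = 0000 → c = 0000000, weight = 0.
  m = 1000 → c = 0010010, weight = 2.
  m = 0100 → c = 1100010, weight = 3.
  m = 1100 → c = 1110000, weight = 3.
  m = 0010 → c = 0001000, weight = 1.
  m = 1010 → c = 0011010, weight = 3.
  m = 0110 → c = 1101010, weight = 4.
  m = 1110 → c = 1111000, weight = 4.
  m = 0001 → c = 0110001, weight = 3.
  m = 1001 → c = 0100011, weight = 3.
  m = 0101 → c = 1010011, weight = 4.
  m = 1101 → c = 1000001, weight = 2.
  m = 0011 → c = 0111001, weight = 4.
  m = 1011 → c = 0101011, weight = 4.
  m = 0111 → c = 1011011, weight = 5.
  m = 1111 → c = 1001001, weight = 3.
Tally weights:
  weight 0: 1 codewords.
  weight 1: 1 codewords.
  weight 2: 2 codewords.
  weight 3: 6 codewords.
  weight 4: 5 codewords.
  weight 5: 1 codewords.
Minimum distance d = smallest w > 0 with A_w > 0 = 1.
Sanity: Σ A_w = 16 = 2^4 = 16 ✓.
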